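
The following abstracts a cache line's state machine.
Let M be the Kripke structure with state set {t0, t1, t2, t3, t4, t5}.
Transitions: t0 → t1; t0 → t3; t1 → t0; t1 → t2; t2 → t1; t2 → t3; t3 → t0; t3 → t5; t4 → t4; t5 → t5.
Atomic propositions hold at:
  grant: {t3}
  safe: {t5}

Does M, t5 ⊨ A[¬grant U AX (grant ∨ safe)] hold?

Sat(¬grant) = {t0, t1, t2, t4, t5}
Sat(grant ∨ safe) = {t3, t5}
Sat(AX (grant ∨ safe)) = {s : every successor in {t3, t5}} = {t5}
A[¬grant U AX (grant ∨ safe)]: least fixpoint, start Z0 = Sat(AX (grant ∨ safe)) = {t5}, add states in Sat(¬grant) with every successor in Z. Already a fixed point.
Sat(A[¬grant U AX (grant ∨ safe)]) = {t5}
t5 ∈ Sat(A[¬grant U AX (grant ∨ safe)]) = {t5}, so the formula holds at t5.

Yes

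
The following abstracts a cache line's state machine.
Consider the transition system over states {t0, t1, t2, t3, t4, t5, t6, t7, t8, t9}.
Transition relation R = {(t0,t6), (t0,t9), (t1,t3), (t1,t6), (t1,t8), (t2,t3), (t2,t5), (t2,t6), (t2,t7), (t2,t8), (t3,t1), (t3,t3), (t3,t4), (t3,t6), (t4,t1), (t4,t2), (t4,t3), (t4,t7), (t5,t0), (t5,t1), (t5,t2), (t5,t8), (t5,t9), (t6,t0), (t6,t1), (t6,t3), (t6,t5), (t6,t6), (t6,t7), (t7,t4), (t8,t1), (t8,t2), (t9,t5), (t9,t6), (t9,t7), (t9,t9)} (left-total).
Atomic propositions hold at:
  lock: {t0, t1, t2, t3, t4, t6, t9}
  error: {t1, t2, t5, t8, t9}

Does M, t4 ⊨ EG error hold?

No

EG error: greatest fixpoint, start Z0 = {t1, t2, t5, t8, t9}, keep only states in Sat with some successor in Z. Already a fixed point.
Sat(EG error) = {t1, t2, t5, t8, t9}
t4 ∉ Sat(EG error) = {t1, t2, t5, t8, t9}, so the formula does not hold at t4.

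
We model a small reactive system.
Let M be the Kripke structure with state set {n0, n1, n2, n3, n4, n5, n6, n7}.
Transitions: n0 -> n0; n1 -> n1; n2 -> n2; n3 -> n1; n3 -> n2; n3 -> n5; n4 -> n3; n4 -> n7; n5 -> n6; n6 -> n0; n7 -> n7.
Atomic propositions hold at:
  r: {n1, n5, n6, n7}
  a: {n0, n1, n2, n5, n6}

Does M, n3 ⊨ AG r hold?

AG r: greatest fixpoint, start Z0 = {n1, n5, n6, n7}, keep only states in Sat with every successor in Z. Z1 = {n1, n5, n7}; Z2 = {n1, n7}; fixed.
Sat(AG r) = {n1, n7}
n3 ∉ Sat(AG r) = {n1, n7}, so the formula does not hold at n3.

No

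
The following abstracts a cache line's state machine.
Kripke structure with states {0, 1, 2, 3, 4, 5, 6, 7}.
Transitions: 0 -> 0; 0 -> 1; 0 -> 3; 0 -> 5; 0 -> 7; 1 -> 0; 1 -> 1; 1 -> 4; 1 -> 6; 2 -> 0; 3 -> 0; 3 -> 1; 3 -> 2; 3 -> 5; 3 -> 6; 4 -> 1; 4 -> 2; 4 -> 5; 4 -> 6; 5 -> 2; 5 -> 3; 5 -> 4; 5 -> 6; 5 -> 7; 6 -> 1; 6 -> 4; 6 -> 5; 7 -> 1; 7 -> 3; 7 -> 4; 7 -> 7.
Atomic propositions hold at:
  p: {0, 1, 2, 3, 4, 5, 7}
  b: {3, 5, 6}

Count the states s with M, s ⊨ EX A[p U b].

7

A[p U b]: least fixpoint, start Z0 = Sat(b) = {3, 5, 6}, add states in Sat(p) with every successor in Z. Already a fixed point.
Sat(A[p U b]) = {3, 5, 6}
Sat(EX A[p U b]) = {s : some successor in {3, 5, 6}} = {0, 1, 3, 4, 5, 6, 7}
|Sat(EX A[p U b])| = |{0, 1, 3, 4, 5, 6, 7}| = 7.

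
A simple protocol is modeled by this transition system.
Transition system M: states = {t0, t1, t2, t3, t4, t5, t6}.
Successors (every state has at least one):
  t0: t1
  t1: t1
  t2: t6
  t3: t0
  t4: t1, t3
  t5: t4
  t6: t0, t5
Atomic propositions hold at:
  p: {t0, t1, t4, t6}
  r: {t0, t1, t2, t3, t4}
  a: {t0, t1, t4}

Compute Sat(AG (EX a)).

{t0, t1, t3, t4, t5, t6}

Sat(EX a) = {s : some successor in {t0, t1, t4}} = {t0, t1, t3, t4, t5, t6}
AG (EX a): greatest fixpoint, start Z0 = {t0, t1, t3, t4, t5, t6}, keep only states in Sat with every successor in Z. Already a fixed point.
Sat(AG (EX a)) = {t0, t1, t3, t4, t5, t6}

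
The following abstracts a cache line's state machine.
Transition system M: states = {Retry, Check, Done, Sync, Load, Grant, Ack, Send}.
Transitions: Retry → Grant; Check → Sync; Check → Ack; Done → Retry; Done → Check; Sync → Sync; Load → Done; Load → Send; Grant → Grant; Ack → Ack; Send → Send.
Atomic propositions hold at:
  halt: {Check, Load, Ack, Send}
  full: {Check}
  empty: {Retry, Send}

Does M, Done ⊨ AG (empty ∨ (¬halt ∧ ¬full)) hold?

Sat(¬halt) = {Retry, Done, Sync, Grant}
Sat(¬full) = {Retry, Done, Sync, Load, Grant, Ack, Send}
Sat(¬halt ∧ ¬full) = {Retry, Done, Sync, Grant}
Sat(empty ∨ (¬halt ∧ ¬full)) = {Retry, Done, Sync, Grant, Send}
AG (empty ∨ (¬halt ∧ ¬full)): greatest fixpoint, start Z0 = {Retry, Done, Sync, Grant, Send}, keep only states in Sat with every successor in Z. Z1 = {Retry, Sync, Grant, Send}; fixed.
Sat(AG (empty ∨ (¬halt ∧ ¬full))) = {Retry, Sync, Grant, Send}
Done ∉ Sat(AG (empty ∨ (¬halt ∧ ¬full))) = {Retry, Sync, Grant, Send}, so the formula does not hold at Done.

No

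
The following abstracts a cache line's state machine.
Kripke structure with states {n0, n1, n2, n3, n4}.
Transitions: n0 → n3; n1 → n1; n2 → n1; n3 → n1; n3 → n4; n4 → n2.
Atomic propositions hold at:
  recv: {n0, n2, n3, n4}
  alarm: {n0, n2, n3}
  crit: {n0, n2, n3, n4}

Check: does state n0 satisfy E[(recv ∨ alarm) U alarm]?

Yes

Sat(recv ∨ alarm) = {n0, n2, n3, n4}
E[(recv ∨ alarm) U alarm]: least fixpoint, start Z0 = Sat(alarm) = {n0, n2, n3}, add states in Sat(recv ∨ alarm) with some successor in Z. Z1 = {n0, n2, n3, n4}; fixed.
Sat(E[(recv ∨ alarm) U alarm]) = {n0, n2, n3, n4}
n0 ∈ Sat(E[(recv ∨ alarm) U alarm]) = {n0, n2, n3, n4}, so the formula holds at n0.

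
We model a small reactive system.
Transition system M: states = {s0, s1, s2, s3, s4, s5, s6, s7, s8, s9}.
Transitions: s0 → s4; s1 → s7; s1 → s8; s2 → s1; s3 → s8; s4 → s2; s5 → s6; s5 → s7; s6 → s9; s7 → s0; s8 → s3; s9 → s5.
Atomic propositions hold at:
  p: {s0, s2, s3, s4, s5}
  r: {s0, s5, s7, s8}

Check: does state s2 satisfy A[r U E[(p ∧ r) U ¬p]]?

Sat(p ∧ r) = {s0, s5}
Sat(¬p) = {s1, s6, s7, s8, s9}
E[(p ∧ r) U ¬p]: least fixpoint, start Z0 = Sat(¬p) = {s1, s6, s7, s8, s9}, add states in Sat(p ∧ r) with some successor in Z. Z1 = {s1, s5, s6, s7, s8, s9}; fixed.
Sat(E[(p ∧ r) U ¬p]) = {s1, s5, s6, s7, s8, s9}
A[r U E[(p ∧ r) U ¬p]]: least fixpoint, start Z0 = Sat(E[(p ∧ r) U ¬p]) = {s1, s5, s6, s7, s8, s9}, add states in Sat(r) with every successor in Z. Already a fixed point.
Sat(A[r U E[(p ∧ r) U ¬p]]) = {s1, s5, s6, s7, s8, s9}
s2 ∉ Sat(A[r U E[(p ∧ r) U ¬p]]) = {s1, s5, s6, s7, s8, s9}, so the formula does not hold at s2.

No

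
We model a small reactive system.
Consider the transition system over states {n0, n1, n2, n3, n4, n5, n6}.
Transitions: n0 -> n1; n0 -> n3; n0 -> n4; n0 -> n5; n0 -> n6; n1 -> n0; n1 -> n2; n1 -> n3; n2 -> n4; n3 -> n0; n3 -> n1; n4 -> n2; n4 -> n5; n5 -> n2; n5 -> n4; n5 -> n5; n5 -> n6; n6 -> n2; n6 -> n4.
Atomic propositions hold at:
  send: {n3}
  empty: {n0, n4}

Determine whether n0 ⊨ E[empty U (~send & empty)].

Yes

Sat(~send) = {n0, n1, n2, n4, n5, n6}
Sat(~send & empty) = {n0, n4}
E[empty U (~send & empty)]: least fixpoint, start Z0 = Sat((~send & empty)) = {n0, n4}, add states in Sat(empty) with some successor in Z. Already a fixed point.
Sat(E[empty U (~send & empty)]) = {n0, n4}
n0 ∈ Sat(E[empty U (~send & empty)]) = {n0, n4}, so the formula holds at n0.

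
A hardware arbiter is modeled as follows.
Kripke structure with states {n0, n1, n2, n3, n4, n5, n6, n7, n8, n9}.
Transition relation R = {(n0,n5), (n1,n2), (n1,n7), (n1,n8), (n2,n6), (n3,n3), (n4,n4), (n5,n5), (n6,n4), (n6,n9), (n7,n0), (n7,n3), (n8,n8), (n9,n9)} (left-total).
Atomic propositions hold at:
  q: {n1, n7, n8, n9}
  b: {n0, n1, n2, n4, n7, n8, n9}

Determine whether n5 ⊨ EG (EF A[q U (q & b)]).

No

Sat(q & b) = {n1, n7, n8, n9}
A[q U (q & b)]: least fixpoint, start Z0 = Sat((q & b)) = {n1, n7, n8, n9}, add states in Sat(q) with every successor in Z. Already a fixed point.
Sat(A[q U (q & b)]) = {n1, n7, n8, n9}
EF A[q U (q & b)]: least fixpoint, start Z0 = {n1, n7, n8, n9}, add states with some successor in Z. Z1 = {n1, n6, n7, n8, n9}; Z2 = {n1, n2, n6, n7, n8, n9}; fixed.
Sat(EF A[q U (q & b)]) = {n1, n2, n6, n7, n8, n9}
EG (EF A[q U (q & b)]): greatest fixpoint, start Z0 = {n1, n2, n6, n7, n8, n9}, keep only states in Sat with some successor in Z. Z1 = {n1, n2, n6, n8, n9}; fixed.
Sat(EG (EF A[q U (q & b)])) = {n1, n2, n6, n8, n9}
n5 ∉ Sat(EG (EF A[q U (q & b)])) = {n1, n2, n6, n8, n9}, so the formula does not hold at n5.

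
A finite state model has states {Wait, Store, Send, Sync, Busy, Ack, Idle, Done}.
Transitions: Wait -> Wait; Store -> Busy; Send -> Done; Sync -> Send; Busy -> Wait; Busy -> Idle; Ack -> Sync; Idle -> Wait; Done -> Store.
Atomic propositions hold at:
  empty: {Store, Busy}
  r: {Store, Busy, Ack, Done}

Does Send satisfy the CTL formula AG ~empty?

Sat(~empty) = {Wait, Send, Sync, Ack, Idle, Done}
AG ~empty: greatest fixpoint, start Z0 = {Wait, Send, Sync, Ack, Idle, Done}, keep only states in Sat with every successor in Z. Z1 = {Wait, Send, Sync, Ack, Idle}; Z2 = {Wait, Sync, Ack, Idle}; Z3 = {Wait, Ack, Idle}; Z4 = {Wait, Idle}; fixed.
Sat(AG ~empty) = {Wait, Idle}
Send ∉ Sat(AG ~empty) = {Wait, Idle}, so the formula does not hold at Send.

No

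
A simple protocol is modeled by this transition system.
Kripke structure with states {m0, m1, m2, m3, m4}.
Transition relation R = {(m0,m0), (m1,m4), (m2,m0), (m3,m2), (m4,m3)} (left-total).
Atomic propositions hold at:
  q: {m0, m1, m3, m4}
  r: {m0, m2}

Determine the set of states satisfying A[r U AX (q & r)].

Sat(q & r) = {m0}
Sat(AX (q & r)) = {s : every successor in {m0}} = {m0, m2}
A[r U AX (q & r)]: least fixpoint, start Z0 = Sat(AX (q & r)) = {m0, m2}, add states in Sat(r) with every successor in Z. Already a fixed point.
Sat(A[r U AX (q & r)]) = {m0, m2}

{m0, m2}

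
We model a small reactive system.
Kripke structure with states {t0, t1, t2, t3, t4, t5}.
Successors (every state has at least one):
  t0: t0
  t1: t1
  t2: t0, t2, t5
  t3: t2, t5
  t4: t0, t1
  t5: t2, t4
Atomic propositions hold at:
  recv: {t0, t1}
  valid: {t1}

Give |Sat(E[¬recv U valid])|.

5

Sat(¬recv) = {t2, t3, t4, t5}
E[¬recv U valid]: least fixpoint, start Z0 = Sat(valid) = {t1}, add states in Sat(¬recv) with some successor in Z. Z1 = {t1, t4}; Z2 = {t1, t4, t5}; Z3 = {t1, t2, t3, t4, t5}; fixed.
Sat(E[¬recv U valid]) = {t1, t2, t3, t4, t5}
|Sat(E[¬recv U valid])| = |{t1, t2, t3, t4, t5}| = 5.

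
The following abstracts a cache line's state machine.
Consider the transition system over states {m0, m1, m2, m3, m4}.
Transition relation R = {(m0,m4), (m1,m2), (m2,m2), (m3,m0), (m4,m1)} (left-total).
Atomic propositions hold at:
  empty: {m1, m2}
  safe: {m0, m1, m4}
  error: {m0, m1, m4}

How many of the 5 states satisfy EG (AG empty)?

AG empty: greatest fixpoint, start Z0 = {m1, m2}, keep only states in Sat with every successor in Z. Already a fixed point.
Sat(AG empty) = {m1, m2}
EG (AG empty): greatest fixpoint, start Z0 = {m1, m2}, keep only states in Sat with some successor in Z. Already a fixed point.
Sat(EG (AG empty)) = {m1, m2}
|Sat(EG (AG empty))| = |{m1, m2}| = 2.

2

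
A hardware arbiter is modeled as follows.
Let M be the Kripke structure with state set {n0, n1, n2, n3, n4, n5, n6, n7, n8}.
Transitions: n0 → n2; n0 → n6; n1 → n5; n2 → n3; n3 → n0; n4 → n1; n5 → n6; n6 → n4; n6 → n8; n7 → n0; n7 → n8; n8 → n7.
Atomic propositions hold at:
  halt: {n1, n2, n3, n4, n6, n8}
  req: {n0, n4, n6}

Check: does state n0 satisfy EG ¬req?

Sat(¬req) = {n1, n2, n3, n5, n7, n8}
EG ¬req: greatest fixpoint, start Z0 = {n1, n2, n3, n5, n7, n8}, keep only states in Sat with some successor in Z. Z1 = {n1, n2, n7, n8}; Z2 = {n7, n8}; fixed.
Sat(EG ¬req) = {n7, n8}
n0 ∉ Sat(EG ¬req) = {n7, n8}, so the formula does not hold at n0.

No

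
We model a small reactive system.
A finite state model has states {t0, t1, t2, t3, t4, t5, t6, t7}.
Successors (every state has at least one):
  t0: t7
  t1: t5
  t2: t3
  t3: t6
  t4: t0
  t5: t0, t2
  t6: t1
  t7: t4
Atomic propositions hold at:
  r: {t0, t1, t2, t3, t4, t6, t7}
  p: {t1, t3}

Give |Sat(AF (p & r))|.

Sat(p & r) = {t1, t3}
AF (p & r): least fixpoint, start Z0 = {t1, t3}, add states with every successor in Z. Z1 = {t1, t2, t3, t6}; fixed.
Sat(AF (p & r)) = {t1, t2, t3, t6}
|Sat(AF (p & r))| = |{t1, t2, t3, t6}| = 4.

4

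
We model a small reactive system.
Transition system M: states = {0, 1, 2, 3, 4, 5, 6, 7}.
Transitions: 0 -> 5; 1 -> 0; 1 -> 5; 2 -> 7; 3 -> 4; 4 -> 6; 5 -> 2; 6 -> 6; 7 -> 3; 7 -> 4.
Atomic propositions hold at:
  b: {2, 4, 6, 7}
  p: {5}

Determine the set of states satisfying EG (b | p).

{2, 4, 5, 6, 7}

Sat(b | p) = {2, 4, 5, 6, 7}
EG (b | p): greatest fixpoint, start Z0 = {2, 4, 5, 6, 7}, keep only states in Sat with some successor in Z. Already a fixed point.
Sat(EG (b | p)) = {2, 4, 5, 6, 7}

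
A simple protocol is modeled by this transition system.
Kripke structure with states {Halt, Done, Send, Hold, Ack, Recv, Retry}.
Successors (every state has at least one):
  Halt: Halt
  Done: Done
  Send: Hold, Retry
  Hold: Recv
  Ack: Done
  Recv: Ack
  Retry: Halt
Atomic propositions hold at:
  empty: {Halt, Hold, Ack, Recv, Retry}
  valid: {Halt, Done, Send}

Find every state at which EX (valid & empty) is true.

Sat(valid & empty) = {Halt}
Sat(EX (valid & empty)) = {s : some successor in {Halt}} = {Halt, Retry}

{Halt, Retry}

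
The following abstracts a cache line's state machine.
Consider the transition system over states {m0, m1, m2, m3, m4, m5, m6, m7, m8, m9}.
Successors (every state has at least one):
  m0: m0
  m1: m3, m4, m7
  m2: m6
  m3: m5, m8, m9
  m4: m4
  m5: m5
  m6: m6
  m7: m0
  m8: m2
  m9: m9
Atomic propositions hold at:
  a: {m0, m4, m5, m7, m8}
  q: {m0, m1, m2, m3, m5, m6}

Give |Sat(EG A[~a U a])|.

Sat(~a) = {m1, m2, m3, m6, m9}
A[~a U a]: least fixpoint, start Z0 = Sat(a) = {m0, m4, m5, m7, m8}, add states in Sat(~a) with every successor in Z. Already a fixed point.
Sat(A[~a U a]) = {m0, m4, m5, m7, m8}
EG A[~a U a]: greatest fixpoint, start Z0 = {m0, m4, m5, m7, m8}, keep only states in Sat with some successor in Z. Z1 = {m0, m4, m5, m7}; fixed.
Sat(EG A[~a U a]) = {m0, m4, m5, m7}
|Sat(EG A[~a U a])| = |{m0, m4, m5, m7}| = 4.

4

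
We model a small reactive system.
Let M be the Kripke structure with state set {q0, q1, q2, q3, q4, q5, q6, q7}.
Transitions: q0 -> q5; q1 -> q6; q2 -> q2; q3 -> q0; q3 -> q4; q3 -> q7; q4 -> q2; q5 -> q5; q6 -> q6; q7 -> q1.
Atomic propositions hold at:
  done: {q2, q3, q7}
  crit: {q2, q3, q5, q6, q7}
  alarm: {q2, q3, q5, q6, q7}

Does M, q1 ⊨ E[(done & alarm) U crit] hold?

No

Sat(done & alarm) = {q2, q3, q7}
E[(done & alarm) U crit]: least fixpoint, start Z0 = Sat(crit) = {q2, q3, q5, q6, q7}, add states in Sat(done & alarm) with some successor in Z. Already a fixed point.
Sat(E[(done & alarm) U crit]) = {q2, q3, q5, q6, q7}
q1 ∉ Sat(E[(done & alarm) U crit]) = {q2, q3, q5, q6, q7}, so the formula does not hold at q1.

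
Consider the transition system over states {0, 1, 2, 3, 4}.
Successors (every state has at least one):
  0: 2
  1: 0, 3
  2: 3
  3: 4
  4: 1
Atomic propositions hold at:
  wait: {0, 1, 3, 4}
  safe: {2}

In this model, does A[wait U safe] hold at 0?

Yes

A[wait U safe]: least fixpoint, start Z0 = Sat(safe) = {2}, add states in Sat(wait) with every successor in Z. Z1 = {0, 2}; fixed.
Sat(A[wait U safe]) = {0, 2}
0 ∈ Sat(A[wait U safe]) = {0, 2}, so the formula holds at 0.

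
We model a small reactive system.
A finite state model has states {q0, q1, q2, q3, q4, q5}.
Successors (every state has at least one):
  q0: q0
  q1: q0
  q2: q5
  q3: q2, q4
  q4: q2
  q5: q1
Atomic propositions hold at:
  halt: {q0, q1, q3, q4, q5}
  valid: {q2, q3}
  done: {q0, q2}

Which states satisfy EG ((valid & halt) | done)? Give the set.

Sat(valid & halt) = {q3}
Sat((valid & halt) | done) = {q0, q2, q3}
EG ((valid & halt) | done): greatest fixpoint, start Z0 = {q0, q2, q3}, keep only states in Sat with some successor in Z. Z1 = {q0, q3}; Z2 = {q0}; fixed.
Sat(EG ((valid & halt) | done)) = {q0}

{q0}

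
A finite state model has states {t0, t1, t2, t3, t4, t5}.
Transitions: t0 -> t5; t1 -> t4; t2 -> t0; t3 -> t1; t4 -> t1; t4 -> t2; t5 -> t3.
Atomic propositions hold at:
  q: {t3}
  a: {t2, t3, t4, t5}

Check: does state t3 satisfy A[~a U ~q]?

No

Sat(~a) = {t0, t1}
Sat(~q) = {t0, t1, t2, t4, t5}
A[~a U ~q]: least fixpoint, start Z0 = Sat(~q) = {t0, t1, t2, t4, t5}, add states in Sat(~a) with every successor in Z. Already a fixed point.
Sat(A[~a U ~q]) = {t0, t1, t2, t4, t5}
t3 ∉ Sat(A[~a U ~q]) = {t0, t1, t2, t4, t5}, so the formula does not hold at t3.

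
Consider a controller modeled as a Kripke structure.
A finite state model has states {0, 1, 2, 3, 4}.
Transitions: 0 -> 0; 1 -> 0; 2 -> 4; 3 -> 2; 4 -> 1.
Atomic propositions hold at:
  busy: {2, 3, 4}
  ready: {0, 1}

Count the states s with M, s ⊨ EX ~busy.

Sat(~busy) = {0, 1}
Sat(EX ~busy) = {s : some successor in {0, 1}} = {0, 1, 4}
|Sat(EX ~busy)| = |{0, 1, 4}| = 3.

3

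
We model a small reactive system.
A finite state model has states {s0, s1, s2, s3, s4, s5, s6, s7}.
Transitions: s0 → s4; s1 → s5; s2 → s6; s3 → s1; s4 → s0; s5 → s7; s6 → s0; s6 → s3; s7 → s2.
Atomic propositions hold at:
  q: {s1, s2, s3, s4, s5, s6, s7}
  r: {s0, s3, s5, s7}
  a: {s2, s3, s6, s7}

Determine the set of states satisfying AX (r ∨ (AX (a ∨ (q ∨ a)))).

Sat(q ∨ a) = {s1, s2, s3, s4, s5, s6, s7}
Sat(a ∨ (q ∨ a)) = {s1, s2, s3, s4, s5, s6, s7}
Sat(AX (a ∨ (q ∨ a))) = {s : every successor in {s1, s2, s3, s4, s5, s6, s7}} = {s0, s1, s2, s3, s5, s7}
Sat(r ∨ (AX (a ∨ (q ∨ a)))) = {s0, s1, s2, s3, s5, s7}
Sat(AX (r ∨ (AX (a ∨ (q ∨ a))))) = {s : every successor in {s0, s1, s2, s3, s5, s7}} = {s1, s3, s4, s5, s6, s7}

{s1, s3, s4, s5, s6, s7}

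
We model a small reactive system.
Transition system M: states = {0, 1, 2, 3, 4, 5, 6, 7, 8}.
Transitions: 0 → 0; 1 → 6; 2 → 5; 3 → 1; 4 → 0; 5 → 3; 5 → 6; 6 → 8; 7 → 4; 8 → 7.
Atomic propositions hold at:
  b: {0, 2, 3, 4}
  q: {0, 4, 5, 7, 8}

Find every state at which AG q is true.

{0, 4, 7, 8}

AG q: greatest fixpoint, start Z0 = {0, 4, 5, 7, 8}, keep only states in Sat with every successor in Z. Z1 = {0, 4, 7, 8}; fixed.
Sat(AG q) = {0, 4, 7, 8}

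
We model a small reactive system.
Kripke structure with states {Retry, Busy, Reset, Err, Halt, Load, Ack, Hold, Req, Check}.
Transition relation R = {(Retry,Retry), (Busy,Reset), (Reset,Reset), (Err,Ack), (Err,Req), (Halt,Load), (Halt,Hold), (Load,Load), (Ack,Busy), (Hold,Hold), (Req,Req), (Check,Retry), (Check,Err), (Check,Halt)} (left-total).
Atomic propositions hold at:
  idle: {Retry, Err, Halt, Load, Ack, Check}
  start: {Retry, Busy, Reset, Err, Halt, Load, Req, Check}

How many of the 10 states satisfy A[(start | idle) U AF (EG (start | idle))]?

9

Sat(start | idle) = {Retry, Busy, Reset, Err, Halt, Load, Ack, Req, Check}
EG (start | idle): greatest fixpoint, start Z0 = {Retry, Busy, Reset, Err, Halt, Load, Ack, Req, Check}, keep only states in Sat with some successor in Z. Already a fixed point.
Sat(EG (start | idle)) = {Retry, Busy, Reset, Err, Halt, Load, Ack, Req, Check}
AF (EG (start | idle)): least fixpoint, start Z0 = {Retry, Busy, Reset, Err, Halt, Load, Ack, Req, Check}, add states with every successor in Z. Already a fixed point.
Sat(AF (EG (start | idle))) = {Retry, Busy, Reset, Err, Halt, Load, Ack, Req, Check}
A[(start | idle) U AF (EG (start | idle))]: least fixpoint, start Z0 = Sat(AF (EG (start | idle))) = {Retry, Busy, Reset, Err, Halt, Load, Ack, Req, Check}, add states in Sat(start | idle) with every successor in Z. Already a fixed point.
Sat(A[(start | idle) U AF (EG (start | idle))]) = {Retry, Busy, Reset, Err, Halt, Load, Ack, Req, Check}
|Sat(A[(start | idle) U AF (EG (start | idle))])| = |{Retry, Busy, Reset, Err, Halt, Load, Ack, Req, Check}| = 9.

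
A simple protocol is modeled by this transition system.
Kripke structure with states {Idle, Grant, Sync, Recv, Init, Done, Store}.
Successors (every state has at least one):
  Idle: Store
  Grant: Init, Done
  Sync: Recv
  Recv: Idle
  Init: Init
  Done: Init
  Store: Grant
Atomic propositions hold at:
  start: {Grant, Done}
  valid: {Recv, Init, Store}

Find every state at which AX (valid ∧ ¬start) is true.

{Idle, Sync, Init, Done}

Sat(¬start) = {Idle, Sync, Recv, Init, Store}
Sat(valid ∧ ¬start) = {Recv, Init, Store}
Sat(AX (valid ∧ ¬start)) = {s : every successor in {Recv, Init, Store}} = {Idle, Sync, Init, Done}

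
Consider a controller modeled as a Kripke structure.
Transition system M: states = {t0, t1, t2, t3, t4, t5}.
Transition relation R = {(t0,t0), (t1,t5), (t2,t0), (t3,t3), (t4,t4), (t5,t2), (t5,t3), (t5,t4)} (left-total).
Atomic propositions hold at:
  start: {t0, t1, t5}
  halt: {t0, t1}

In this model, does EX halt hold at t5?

Sat(EX halt) = {s : some successor in {t0, t1}} = {t0, t2}
t5 ∉ Sat(EX halt) = {t0, t2}, so the formula does not hold at t5.

No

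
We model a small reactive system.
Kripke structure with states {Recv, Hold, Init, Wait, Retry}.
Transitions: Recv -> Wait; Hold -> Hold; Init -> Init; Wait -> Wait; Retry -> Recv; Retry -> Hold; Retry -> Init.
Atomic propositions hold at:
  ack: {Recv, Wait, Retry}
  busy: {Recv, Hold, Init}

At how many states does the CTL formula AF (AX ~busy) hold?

Sat(~busy) = {Wait, Retry}
Sat(AX ~busy) = {s : every successor in {Wait, Retry}} = {Recv, Wait}
AF (AX ~busy): least fixpoint, start Z0 = {Recv, Wait}, add states with every successor in Z. Already a fixed point.
Sat(AF (AX ~busy)) = {Recv, Wait}
|Sat(AF (AX ~busy))| = |{Recv, Wait}| = 2.

2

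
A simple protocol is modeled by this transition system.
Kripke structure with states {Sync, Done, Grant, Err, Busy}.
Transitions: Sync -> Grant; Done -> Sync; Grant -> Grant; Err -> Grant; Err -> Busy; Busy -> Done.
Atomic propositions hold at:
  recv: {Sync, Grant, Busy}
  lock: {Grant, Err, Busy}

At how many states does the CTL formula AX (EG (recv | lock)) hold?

Sat(recv | lock) = {Sync, Grant, Err, Busy}
EG (recv | lock): greatest fixpoint, start Z0 = {Sync, Grant, Err, Busy}, keep only states in Sat with some successor in Z. Z1 = {Sync, Grant, Err}; fixed.
Sat(EG (recv | lock)) = {Sync, Grant, Err}
Sat(AX (EG (recv | lock))) = {s : every successor in {Sync, Grant, Err}} = {Sync, Done, Grant}
|Sat(AX (EG (recv | lock)))| = |{Sync, Done, Grant}| = 3.

3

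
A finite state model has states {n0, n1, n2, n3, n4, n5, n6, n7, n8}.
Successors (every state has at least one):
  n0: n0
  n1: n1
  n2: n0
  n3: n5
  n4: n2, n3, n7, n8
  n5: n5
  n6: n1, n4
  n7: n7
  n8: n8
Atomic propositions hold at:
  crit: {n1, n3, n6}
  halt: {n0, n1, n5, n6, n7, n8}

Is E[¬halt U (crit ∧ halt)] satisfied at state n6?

Yes

Sat(¬halt) = {n2, n3, n4}
Sat(crit ∧ halt) = {n1, n6}
E[¬halt U (crit ∧ halt)]: least fixpoint, start Z0 = Sat((crit ∧ halt)) = {n1, n6}, add states in Sat(¬halt) with some successor in Z. Already a fixed point.
Sat(E[¬halt U (crit ∧ halt)]) = {n1, n6}
n6 ∈ Sat(E[¬halt U (crit ∧ halt)]) = {n1, n6}, so the formula holds at n6.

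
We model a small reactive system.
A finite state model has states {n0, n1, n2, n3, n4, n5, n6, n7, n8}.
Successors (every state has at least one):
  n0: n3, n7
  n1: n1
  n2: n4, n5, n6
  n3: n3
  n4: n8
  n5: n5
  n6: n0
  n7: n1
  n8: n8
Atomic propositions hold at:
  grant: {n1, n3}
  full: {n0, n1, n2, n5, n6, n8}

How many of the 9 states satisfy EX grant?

4

Sat(EX grant) = {s : some successor in {n1, n3}} = {n0, n1, n3, n7}
|Sat(EX grant)| = |{n0, n1, n3, n7}| = 4.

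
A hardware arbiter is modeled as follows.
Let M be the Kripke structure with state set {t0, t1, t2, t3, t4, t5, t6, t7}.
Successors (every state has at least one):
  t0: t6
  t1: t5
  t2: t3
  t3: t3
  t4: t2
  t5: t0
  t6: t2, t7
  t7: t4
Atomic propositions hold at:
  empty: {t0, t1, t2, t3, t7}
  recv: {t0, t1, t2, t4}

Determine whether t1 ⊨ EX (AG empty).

AG empty: greatest fixpoint, start Z0 = {t0, t1, t2, t3, t7}, keep only states in Sat with every successor in Z. Z1 = {t2, t3}; fixed.
Sat(AG empty) = {t2, t3}
Sat(EX (AG empty)) = {s : some successor in {t2, t3}} = {t2, t3, t4, t6}
t1 ∉ Sat(EX (AG empty)) = {t2, t3, t4, t6}, so the formula does not hold at t1.

No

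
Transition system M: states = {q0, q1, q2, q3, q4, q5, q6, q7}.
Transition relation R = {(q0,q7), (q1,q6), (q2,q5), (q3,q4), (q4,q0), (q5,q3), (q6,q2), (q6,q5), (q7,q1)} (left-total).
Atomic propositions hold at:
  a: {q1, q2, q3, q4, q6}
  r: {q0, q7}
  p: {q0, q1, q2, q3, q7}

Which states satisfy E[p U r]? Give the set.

{q0, q7}

E[p U r]: least fixpoint, start Z0 = Sat(r) = {q0, q7}, add states in Sat(p) with some successor in Z. Already a fixed point.
Sat(E[p U r]) = {q0, q7}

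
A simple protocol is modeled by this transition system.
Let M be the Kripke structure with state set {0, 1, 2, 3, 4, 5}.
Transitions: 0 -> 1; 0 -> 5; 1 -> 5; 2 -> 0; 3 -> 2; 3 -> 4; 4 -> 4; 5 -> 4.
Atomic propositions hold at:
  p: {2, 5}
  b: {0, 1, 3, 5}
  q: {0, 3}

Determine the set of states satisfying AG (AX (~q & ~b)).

Sat(~q) = {1, 2, 4, 5}
Sat(~b) = {2, 4}
Sat(~q & ~b) = {2, 4}
Sat(AX (~q & ~b)) = {s : every successor in {2, 4}} = {3, 4, 5}
AG (AX (~q & ~b)): greatest fixpoint, start Z0 = {3, 4, 5}, keep only states in Sat with every successor in Z. Z1 = {4, 5}; fixed.
Sat(AG (AX (~q & ~b))) = {4, 5}

{4, 5}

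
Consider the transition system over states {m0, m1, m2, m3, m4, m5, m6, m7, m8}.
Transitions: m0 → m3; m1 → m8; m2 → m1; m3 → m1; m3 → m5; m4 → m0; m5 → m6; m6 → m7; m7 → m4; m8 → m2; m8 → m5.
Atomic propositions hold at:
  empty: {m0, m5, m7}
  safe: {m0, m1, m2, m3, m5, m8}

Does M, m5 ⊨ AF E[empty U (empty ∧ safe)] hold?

Sat(empty ∧ safe) = {m0, m5}
E[empty U (empty ∧ safe)]: least fixpoint, start Z0 = Sat((empty ∧ safe)) = {m0, m5}, add states in Sat(empty) with some successor in Z. Already a fixed point.
Sat(E[empty U (empty ∧ safe)]) = {m0, m5}
AF E[empty U (empty ∧ safe)]: least fixpoint, start Z0 = {m0, m5}, add states with every successor in Z. Z1 = {m0, m4, m5}; Z2 = {m0, m4, m5, m7}; Z3 = {m0, m4, m5, m6, m7}; fixed.
Sat(AF E[empty U (empty ∧ safe)]) = {m0, m4, m5, m6, m7}
m5 ∈ Sat(AF E[empty U (empty ∧ safe)]) = {m0, m4, m5, m6, m7}, so the formula holds at m5.

Yes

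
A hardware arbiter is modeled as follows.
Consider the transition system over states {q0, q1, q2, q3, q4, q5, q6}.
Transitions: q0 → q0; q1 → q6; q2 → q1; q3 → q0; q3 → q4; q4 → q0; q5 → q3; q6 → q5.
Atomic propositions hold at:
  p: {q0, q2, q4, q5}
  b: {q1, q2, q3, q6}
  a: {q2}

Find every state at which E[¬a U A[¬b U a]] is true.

Sat(¬a) = {q0, q1, q3, q4, q5, q6}
Sat(¬b) = {q0, q4, q5}
A[¬b U a]: least fixpoint, start Z0 = Sat(a) = {q2}, add states in Sat(¬b) with every successor in Z. Already a fixed point.
Sat(A[¬b U a]) = {q2}
E[¬a U A[¬b U a]]: least fixpoint, start Z0 = Sat(A[¬b U a]) = {q2}, add states in Sat(¬a) with some successor in Z. Already a fixed point.
Sat(E[¬a U A[¬b U a]]) = {q2}

{q2}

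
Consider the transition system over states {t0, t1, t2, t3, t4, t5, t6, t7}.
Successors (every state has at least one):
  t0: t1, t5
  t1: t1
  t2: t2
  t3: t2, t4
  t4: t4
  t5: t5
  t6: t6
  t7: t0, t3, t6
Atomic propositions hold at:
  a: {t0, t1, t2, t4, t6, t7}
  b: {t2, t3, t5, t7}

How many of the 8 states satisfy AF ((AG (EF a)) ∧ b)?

EF a: least fixpoint, start Z0 = {t0, t1, t2, t4, t6, t7}, add states with some successor in Z. Z1 = {t0, t1, t2, t3, t4, t6, t7}; fixed.
Sat(EF a) = {t0, t1, t2, t3, t4, t6, t7}
AG (EF a): greatest fixpoint, start Z0 = {t0, t1, t2, t3, t4, t6, t7}, keep only states in Sat with every successor in Z. Z1 = {t1, t2, t3, t4, t6, t7}; Z2 = {t1, t2, t3, t4, t6}; fixed.
Sat(AG (EF a)) = {t1, t2, t3, t4, t6}
Sat((AG (EF a)) ∧ b) = {t2, t3}
AF ((AG (EF a)) ∧ b): least fixpoint, start Z0 = {t2, t3}, add states with every successor in Z. Already a fixed point.
Sat(AF ((AG (EF a)) ∧ b)) = {t2, t3}
|Sat(AF ((AG (EF a)) ∧ b))| = |{t2, t3}| = 2.

2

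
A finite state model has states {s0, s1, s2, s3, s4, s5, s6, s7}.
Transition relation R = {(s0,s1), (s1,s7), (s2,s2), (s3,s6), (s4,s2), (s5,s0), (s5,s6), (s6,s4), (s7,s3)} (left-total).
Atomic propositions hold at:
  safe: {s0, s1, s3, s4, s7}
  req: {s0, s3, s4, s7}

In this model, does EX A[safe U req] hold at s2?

No

A[safe U req]: least fixpoint, start Z0 = Sat(req) = {s0, s3, s4, s7}, add states in Sat(safe) with every successor in Z. Z1 = {s0, s1, s3, s4, s7}; fixed.
Sat(A[safe U req]) = {s0, s1, s3, s4, s7}
Sat(EX A[safe U req]) = {s : some successor in {s0, s1, s3, s4, s7}} = {s0, s1, s5, s6, s7}
s2 ∉ Sat(EX A[safe U req]) = {s0, s1, s5, s6, s7}, so the formula does not hold at s2.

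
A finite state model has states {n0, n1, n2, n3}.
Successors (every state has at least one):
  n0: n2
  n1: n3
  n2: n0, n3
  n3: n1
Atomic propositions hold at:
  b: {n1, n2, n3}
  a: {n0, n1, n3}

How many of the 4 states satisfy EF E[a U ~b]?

2

Sat(~b) = {n0}
E[a U ~b]: least fixpoint, start Z0 = Sat(~b) = {n0}, add states in Sat(a) with some successor in Z. Already a fixed point.
Sat(E[a U ~b]) = {n0}
EF E[a U ~b]: least fixpoint, start Z0 = {n0}, add states with some successor in Z. Z1 = {n0, n2}; fixed.
Sat(EF E[a U ~b]) = {n0, n2}
|Sat(EF E[a U ~b])| = |{n0, n2}| = 2.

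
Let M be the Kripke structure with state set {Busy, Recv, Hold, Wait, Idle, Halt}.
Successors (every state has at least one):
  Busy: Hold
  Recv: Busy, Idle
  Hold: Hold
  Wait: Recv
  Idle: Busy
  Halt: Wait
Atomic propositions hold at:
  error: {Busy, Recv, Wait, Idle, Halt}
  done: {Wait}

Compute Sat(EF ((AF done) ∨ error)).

{Busy, Recv, Wait, Idle, Halt}

AF done: least fixpoint, start Z0 = {Wait}, add states with every successor in Z. Z1 = {Wait, Halt}; fixed.
Sat(AF done) = {Wait, Halt}
Sat((AF done) ∨ error) = {Busy, Recv, Wait, Idle, Halt}
EF ((AF done) ∨ error): least fixpoint, start Z0 = {Busy, Recv, Wait, Idle, Halt}, add states with some successor in Z. Already a fixed point.
Sat(EF ((AF done) ∨ error)) = {Busy, Recv, Wait, Idle, Halt}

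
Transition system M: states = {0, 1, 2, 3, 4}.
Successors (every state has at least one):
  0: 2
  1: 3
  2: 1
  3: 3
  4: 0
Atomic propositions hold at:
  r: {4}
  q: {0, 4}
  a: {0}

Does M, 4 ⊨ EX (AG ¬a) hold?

No

Sat(¬a) = {1, 2, 3, 4}
AG ¬a: greatest fixpoint, start Z0 = {1, 2, 3, 4}, keep only states in Sat with every successor in Z. Z1 = {1, 2, 3}; fixed.
Sat(AG ¬a) = {1, 2, 3}
Sat(EX (AG ¬a)) = {s : some successor in {1, 2, 3}} = {0, 1, 2, 3}
4 ∉ Sat(EX (AG ¬a)) = {0, 1, 2, 3}, so the formula does not hold at 4.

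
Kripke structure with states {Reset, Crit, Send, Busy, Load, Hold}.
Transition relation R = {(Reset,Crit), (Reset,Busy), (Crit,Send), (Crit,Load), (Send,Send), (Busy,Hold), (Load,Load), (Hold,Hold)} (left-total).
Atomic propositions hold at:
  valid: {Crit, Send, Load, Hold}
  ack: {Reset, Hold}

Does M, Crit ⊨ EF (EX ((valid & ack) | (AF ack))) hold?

Sat(valid & ack) = {Hold}
AF ack: least fixpoint, start Z0 = {Reset, Hold}, add states with every successor in Z. Z1 = {Reset, Busy, Hold}; fixed.
Sat(AF ack) = {Reset, Busy, Hold}
Sat((valid & ack) | (AF ack)) = {Reset, Busy, Hold}
Sat(EX ((valid & ack) | (AF ack))) = {s : some successor in {Reset, Busy, Hold}} = {Reset, Busy, Hold}
EF (EX ((valid & ack) | (AF ack))): least fixpoint, start Z0 = {Reset, Busy, Hold}, add states with some successor in Z. Already a fixed point.
Sat(EF (EX ((valid & ack) | (AF ack)))) = {Reset, Busy, Hold}
Crit ∉ Sat(EF (EX ((valid & ack) | (AF ack)))) = {Reset, Busy, Hold}, so the formula does not hold at Crit.

No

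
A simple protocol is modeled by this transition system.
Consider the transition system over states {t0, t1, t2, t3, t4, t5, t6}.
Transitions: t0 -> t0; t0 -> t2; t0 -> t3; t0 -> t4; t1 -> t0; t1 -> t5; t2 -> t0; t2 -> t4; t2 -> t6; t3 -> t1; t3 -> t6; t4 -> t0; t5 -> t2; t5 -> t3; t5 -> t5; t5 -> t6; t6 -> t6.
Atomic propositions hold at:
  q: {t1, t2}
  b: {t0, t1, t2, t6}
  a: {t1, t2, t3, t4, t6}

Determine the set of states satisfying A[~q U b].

{t0, t1, t2, t3, t4, t6}

Sat(~q) = {t0, t3, t4, t5, t6}
A[~q U b]: least fixpoint, start Z0 = Sat(b) = {t0, t1, t2, t6}, add states in Sat(~q) with every successor in Z. Z1 = {t0, t1, t2, t3, t4, t6}; fixed.
Sat(A[~q U b]) = {t0, t1, t2, t3, t4, t6}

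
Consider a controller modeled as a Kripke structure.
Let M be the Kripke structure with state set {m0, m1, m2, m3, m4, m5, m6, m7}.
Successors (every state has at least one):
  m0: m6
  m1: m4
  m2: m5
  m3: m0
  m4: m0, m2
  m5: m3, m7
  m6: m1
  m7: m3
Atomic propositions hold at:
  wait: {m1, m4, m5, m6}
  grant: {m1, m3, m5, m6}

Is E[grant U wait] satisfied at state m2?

No

E[grant U wait]: least fixpoint, start Z0 = Sat(wait) = {m1, m4, m5, m6}, add states in Sat(grant) with some successor in Z. Already a fixed point.
Sat(E[grant U wait]) = {m1, m4, m5, m6}
m2 ∉ Sat(E[grant U wait]) = {m1, m4, m5, m6}, so the formula does not hold at m2.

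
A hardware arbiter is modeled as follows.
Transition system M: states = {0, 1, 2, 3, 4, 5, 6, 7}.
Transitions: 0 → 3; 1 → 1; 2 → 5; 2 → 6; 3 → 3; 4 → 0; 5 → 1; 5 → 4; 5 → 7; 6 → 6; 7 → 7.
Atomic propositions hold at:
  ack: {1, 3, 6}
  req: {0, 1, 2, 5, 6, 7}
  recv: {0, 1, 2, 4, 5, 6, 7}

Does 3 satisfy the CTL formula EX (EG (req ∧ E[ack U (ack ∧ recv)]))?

Sat(ack ∧ recv) = {1, 6}
E[ack U (ack ∧ recv)]: least fixpoint, start Z0 = Sat((ack ∧ recv)) = {1, 6}, add states in Sat(ack) with some successor in Z. Already a fixed point.
Sat(E[ack U (ack ∧ recv)]) = {1, 6}
Sat(req ∧ E[ack U (ack ∧ recv)]) = {1, 6}
EG (req ∧ E[ack U (ack ∧ recv)]): greatest fixpoint, start Z0 = {1, 6}, keep only states in Sat with some successor in Z. Already a fixed point.
Sat(EG (req ∧ E[ack U (ack ∧ recv)])) = {1, 6}
Sat(EX (EG (req ∧ E[ack U (ack ∧ recv)]))) = {s : some successor in {1, 6}} = {1, 2, 5, 6}
3 ∉ Sat(EX (EG (req ∧ E[ack U (ack ∧ recv)]))) = {1, 2, 5, 6}, so the formula does not hold at 3.

No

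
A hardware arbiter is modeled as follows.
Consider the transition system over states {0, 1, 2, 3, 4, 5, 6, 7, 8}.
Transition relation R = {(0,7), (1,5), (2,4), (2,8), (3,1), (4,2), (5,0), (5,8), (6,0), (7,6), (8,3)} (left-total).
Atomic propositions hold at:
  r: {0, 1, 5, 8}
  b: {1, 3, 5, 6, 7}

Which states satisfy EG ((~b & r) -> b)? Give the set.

Sat(~b) = {0, 2, 4, 8}
Sat(~b & r) = {0, 8}
Sat((~b & r) -> b) = {1, 2, 3, 4, 5, 6, 7}
EG ((~b & r) -> b): greatest fixpoint, start Z0 = {1, 2, 3, 4, 5, 6, 7}, keep only states in Sat with some successor in Z. Z1 = {1, 2, 3, 4, 7}; Z2 = {2, 3, 4}; Z3 = {2, 4}; fixed.
Sat(EG ((~b & r) -> b)) = {2, 4}

{2, 4}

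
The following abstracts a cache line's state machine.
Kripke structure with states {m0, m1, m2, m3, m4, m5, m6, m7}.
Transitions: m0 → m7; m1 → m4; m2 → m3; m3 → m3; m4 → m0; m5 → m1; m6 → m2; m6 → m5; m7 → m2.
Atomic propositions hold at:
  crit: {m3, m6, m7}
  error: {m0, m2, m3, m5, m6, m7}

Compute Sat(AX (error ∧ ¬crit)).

Sat(¬crit) = {m0, m1, m2, m4, m5}
Sat(error ∧ ¬crit) = {m0, m2, m5}
Sat(AX (error ∧ ¬crit)) = {s : every successor in {m0, m2, m5}} = {m4, m6, m7}

{m4, m6, m7}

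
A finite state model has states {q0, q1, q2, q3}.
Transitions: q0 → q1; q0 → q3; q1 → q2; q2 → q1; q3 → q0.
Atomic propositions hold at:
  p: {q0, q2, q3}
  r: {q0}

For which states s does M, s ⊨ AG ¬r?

Sat(¬r) = {q1, q2, q3}
AG ¬r: greatest fixpoint, start Z0 = {q1, q2, q3}, keep only states in Sat with every successor in Z. Z1 = {q1, q2}; fixed.
Sat(AG ¬r) = {q1, q2}

{q1, q2}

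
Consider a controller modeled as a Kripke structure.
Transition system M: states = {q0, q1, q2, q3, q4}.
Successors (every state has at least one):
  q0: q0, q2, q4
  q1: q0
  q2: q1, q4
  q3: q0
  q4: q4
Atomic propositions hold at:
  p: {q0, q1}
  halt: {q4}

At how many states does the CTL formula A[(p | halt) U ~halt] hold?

4

Sat(p | halt) = {q0, q1, q4}
Sat(~halt) = {q0, q1, q2, q3}
A[(p | halt) U ~halt]: least fixpoint, start Z0 = Sat(~halt) = {q0, q1, q2, q3}, add states in Sat(p | halt) with every successor in Z. Already a fixed point.
Sat(A[(p | halt) U ~halt]) = {q0, q1, q2, q3}
|Sat(A[(p | halt) U ~halt])| = |{q0, q1, q2, q3}| = 4.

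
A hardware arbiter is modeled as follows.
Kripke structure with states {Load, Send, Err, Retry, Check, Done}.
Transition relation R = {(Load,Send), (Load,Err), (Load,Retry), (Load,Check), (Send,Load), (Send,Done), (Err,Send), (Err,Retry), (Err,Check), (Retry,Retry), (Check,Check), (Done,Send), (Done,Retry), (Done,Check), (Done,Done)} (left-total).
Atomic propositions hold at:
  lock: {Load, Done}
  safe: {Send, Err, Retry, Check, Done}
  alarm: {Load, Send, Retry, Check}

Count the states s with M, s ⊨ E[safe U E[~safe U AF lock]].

4

Sat(~safe) = {Load}
AF lock: least fixpoint, start Z0 = {Load, Done}, add states with every successor in Z. Z1 = {Load, Send, Done}; fixed.
Sat(AF lock) = {Load, Send, Done}
E[~safe U AF lock]: least fixpoint, start Z0 = Sat(AF lock) = {Load, Send, Done}, add states in Sat(~safe) with some successor in Z. Already a fixed point.
Sat(E[~safe U AF lock]) = {Load, Send, Done}
E[safe U E[~safe U AF lock]]: least fixpoint, start Z0 = Sat(E[~safe U AF lock]) = {Load, Send, Done}, add states in Sat(safe) with some successor in Z. Z1 = {Load, Send, Err, Done}; fixed.
Sat(E[safe U E[~safe U AF lock]]) = {Load, Send, Err, Done}
|Sat(E[safe U E[~safe U AF lock]])| = |{Load, Send, Err, Done}| = 4.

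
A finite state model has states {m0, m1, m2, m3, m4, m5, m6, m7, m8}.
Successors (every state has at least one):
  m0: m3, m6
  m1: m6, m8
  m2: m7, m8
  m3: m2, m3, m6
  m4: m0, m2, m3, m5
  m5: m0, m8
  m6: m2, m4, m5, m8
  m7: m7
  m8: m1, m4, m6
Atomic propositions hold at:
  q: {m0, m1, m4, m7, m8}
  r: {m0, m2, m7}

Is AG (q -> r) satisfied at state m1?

Sat(q -> r) = {m0, m2, m3, m5, m6, m7}
AG (q -> r): greatest fixpoint, start Z0 = {m0, m2, m3, m5, m6, m7}, keep only states in Sat with every successor in Z. Z1 = {m0, m3, m7}; Z2 = {m7}; fixed.
Sat(AG (q -> r)) = {m7}
m1 ∉ Sat(AG (q -> r)) = {m7}, so the formula does not hold at m1.

No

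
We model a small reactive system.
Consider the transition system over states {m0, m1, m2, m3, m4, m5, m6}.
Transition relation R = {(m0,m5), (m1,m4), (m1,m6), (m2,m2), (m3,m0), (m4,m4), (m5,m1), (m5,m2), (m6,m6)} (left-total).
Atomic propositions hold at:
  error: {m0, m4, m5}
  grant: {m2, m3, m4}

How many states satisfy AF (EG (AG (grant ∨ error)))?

Sat(grant ∨ error) = {m0, m2, m3, m4, m5}
AG (grant ∨ error): greatest fixpoint, start Z0 = {m0, m2, m3, m4, m5}, keep only states in Sat with every successor in Z. Z1 = {m0, m2, m3, m4}; Z2 = {m2, m3, m4}; Z3 = {m2, m4}; fixed.
Sat(AG (grant ∨ error)) = {m2, m4}
EG (AG (grant ∨ error)): greatest fixpoint, start Z0 = {m2, m4}, keep only states in Sat with some successor in Z. Already a fixed point.
Sat(EG (AG (grant ∨ error))) = {m2, m4}
AF (EG (AG (grant ∨ error))): least fixpoint, start Z0 = {m2, m4}, add states with every successor in Z. Already a fixed point.
Sat(AF (EG (AG (grant ∨ error)))) = {m2, m4}
|Sat(AF (EG (AG (grant ∨ error))))| = |{m2, m4}| = 2.

2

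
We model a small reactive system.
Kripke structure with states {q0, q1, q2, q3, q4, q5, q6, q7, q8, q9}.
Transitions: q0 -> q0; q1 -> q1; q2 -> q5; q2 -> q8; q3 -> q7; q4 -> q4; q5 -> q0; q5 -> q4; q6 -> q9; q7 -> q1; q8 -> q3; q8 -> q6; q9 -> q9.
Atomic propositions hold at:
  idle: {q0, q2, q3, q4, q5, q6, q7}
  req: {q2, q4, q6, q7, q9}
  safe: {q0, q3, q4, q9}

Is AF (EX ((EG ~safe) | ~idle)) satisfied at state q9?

Yes

Sat(~safe) = {q1, q2, q5, q6, q7, q8}
EG ~safe: greatest fixpoint, start Z0 = {q1, q2, q5, q6, q7, q8}, keep only states in Sat with some successor in Z. Z1 = {q1, q2, q7, q8}; Z2 = {q1, q2, q7}; Z3 = {q1, q7}; fixed.
Sat(EG ~safe) = {q1, q7}
Sat(~idle) = {q1, q8, q9}
Sat((EG ~safe) | ~idle) = {q1, q7, q8, q9}
Sat(EX ((EG ~safe) | ~idle)) = {s : some successor in {q1, q7, q8, q9}} = {q1, q2, q3, q6, q7, q9}
AF (EX ((EG ~safe) | ~idle)): least fixpoint, start Z0 = {q1, q2, q3, q6, q7, q9}, add states with every successor in Z. Z1 = {q1, q2, q3, q6, q7, q8, q9}; fixed.
Sat(AF (EX ((EG ~safe) | ~idle))) = {q1, q2, q3, q6, q7, q8, q9}
q9 ∈ Sat(AF (EX ((EG ~safe) | ~idle))) = {q1, q2, q3, q6, q7, q8, q9}, so the formula holds at q9.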